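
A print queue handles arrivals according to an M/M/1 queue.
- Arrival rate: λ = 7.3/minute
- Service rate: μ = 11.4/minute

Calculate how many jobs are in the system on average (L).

ρ = λ/μ = 7.3/11.4 = 0.6404
For M/M/1: L = λ/(μ-λ)
L = 7.3/(11.4-7.3) = 7.3/4.10
L = 1.7805 jobs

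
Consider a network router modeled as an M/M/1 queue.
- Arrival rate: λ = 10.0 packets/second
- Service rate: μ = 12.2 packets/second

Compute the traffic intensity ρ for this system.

Server utilization: ρ = λ/μ
ρ = 10.0/12.2 = 0.8197
The server is busy 81.97% of the time.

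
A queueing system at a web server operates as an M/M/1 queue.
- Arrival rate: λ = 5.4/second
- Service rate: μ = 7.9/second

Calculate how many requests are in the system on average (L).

ρ = λ/μ = 5.4/7.9 = 0.6835
For M/M/1: L = λ/(μ-λ)
L = 5.4/(7.9-5.4) = 5.4/2.50
L = 2.1600 requests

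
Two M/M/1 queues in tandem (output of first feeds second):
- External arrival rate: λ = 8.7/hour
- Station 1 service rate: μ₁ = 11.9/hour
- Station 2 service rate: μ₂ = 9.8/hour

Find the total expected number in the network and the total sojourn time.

By Jackson's theorem, each station behaves as independent M/M/1.
Station 1: ρ₁ = 8.7/11.9 = 0.7311, L₁ = ρ₁/(1-ρ₁) = λ/(μ₁-λ) = 8.7/3.20 = 2.7187
Station 2: ρ₂ = 8.7/9.8 = 0.8878, L₂ = ρ₂/(1-ρ₂) = λ/(μ₂-λ) = 8.7/1.10 = 7.9091
Total: L = L₁ + L₂ = 2.7187 + 7.9091 = 10.6278
W = L/λ = 10.6278/8.7 = 1.2216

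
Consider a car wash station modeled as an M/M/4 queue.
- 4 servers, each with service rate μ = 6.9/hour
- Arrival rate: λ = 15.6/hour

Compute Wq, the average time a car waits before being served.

Traffic intensity: ρ = λ/(cμ) = 15.6/(4×6.9) = 0.5652
Since ρ = 0.5652 < 1, system is stable.
Offered load a = λ/μ = cρ = 15.6/6.9 = 2.2609
P₀ = [ Σₙ₌₀^3 aⁿ/n! + a^4/(4!(1-ρ)) ]⁻¹
Σ = a^0/0! + a^1/1! + a^2/2! + a^3/3! = 1.00000 + 2.26087 + 2.55577 + 1.92608 = 7.7427
a^4/(4!(1-ρ)) = 26.1278/(24 × 0.43478) = 2.5039
P₀ = 1/(7.7427 + 2.5039) = 0.09759
Lq = P₀·a^4·ρ / (4!(1-ρ)²) = 0.09759 × 26.1278 × 0.5652 / (24 × 0.1890) = 0.3177
Wq = Lq/λ = 0.31767/15.6 = 0.02036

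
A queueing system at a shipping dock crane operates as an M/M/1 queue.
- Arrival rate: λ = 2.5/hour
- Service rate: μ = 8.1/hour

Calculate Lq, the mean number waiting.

ρ = λ/μ = 2.5/8.1 = 0.3086
For M/M/1: Lq = λ²/(μ(μ-λ))
Lq = 6.25/(8.1 × 5.60)
Lq = 0.1378 containers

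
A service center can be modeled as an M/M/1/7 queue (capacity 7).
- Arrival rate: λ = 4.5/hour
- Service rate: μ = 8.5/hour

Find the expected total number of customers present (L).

ρ = λ/μ = 4.5/8.5 = 0.5294
P₀ = (1-ρ)/(1-ρ^(K+1)) = (1-0.5294)/(1-0.5294^8) = 0.4706/0.9938 = 0.4735
P_K = P₀×ρ^K = 0.473522 × 0.5294^7 = 0.473522 × 0.0116543 = 0.005519
L = ρ[1 - (K+1)ρ^K + Kρ^(K+1)] / [(1-ρ)(1-ρ^(K+1))]
L = 0.5294 × (1 - 8×0.01165 + 7×0.006170) / ((1 - 0.5294) × (1 - 0.006170)) = 1.0753 customers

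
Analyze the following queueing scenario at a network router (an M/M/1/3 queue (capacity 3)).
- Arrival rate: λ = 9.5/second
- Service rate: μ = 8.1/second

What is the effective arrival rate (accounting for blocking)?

ρ = λ/μ = 9.5/8.1 = 1.17284
P₀ = (1-ρ)/(1-ρ^(K+1)) = (1-1.17284)/(1-1.17284^4) = -0.1728/-0.8921 = 0.1937
P_K = P₀×ρ^K = 0.193735 × 1.17284^3 = 0.193735 × 1.61330 = 0.3126
λ_eff = λ(1-P_K) = 9.5 × (1 - 0.312553) = 9.5 × 0.687447 = 6.5307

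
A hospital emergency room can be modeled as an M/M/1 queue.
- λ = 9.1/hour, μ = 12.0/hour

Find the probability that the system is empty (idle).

ρ = λ/μ = 9.1/12.0 = 0.7583
P(0) = 1 - ρ = 1 - 0.7583 = 0.2417
The server is idle 24.17% of the time.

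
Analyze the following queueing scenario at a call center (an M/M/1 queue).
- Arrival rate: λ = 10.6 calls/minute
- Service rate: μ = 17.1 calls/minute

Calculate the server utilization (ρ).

Server utilization: ρ = λ/μ
ρ = 10.6/17.1 = 0.6199
The server is busy 61.99% of the time.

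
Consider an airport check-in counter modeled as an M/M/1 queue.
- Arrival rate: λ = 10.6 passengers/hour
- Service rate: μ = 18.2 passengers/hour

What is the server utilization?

Server utilization: ρ = λ/μ
ρ = 10.6/18.2 = 0.5824
The server is busy 58.24% of the time.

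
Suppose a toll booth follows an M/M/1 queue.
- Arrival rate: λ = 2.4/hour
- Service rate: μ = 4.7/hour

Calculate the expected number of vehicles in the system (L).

ρ = λ/μ = 2.4/4.7 = 0.5106
For M/M/1: L = λ/(μ-λ)
L = 2.4/(4.7-2.4) = 2.4/2.30
L = 1.0435 vehicles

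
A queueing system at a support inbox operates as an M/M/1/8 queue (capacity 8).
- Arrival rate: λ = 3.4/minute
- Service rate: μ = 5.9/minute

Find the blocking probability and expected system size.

ρ = λ/μ = 3.4/5.9 = 0.57627
P₀ = (1-ρ)/(1-ρ^(K+1)) = (1-0.57627)/(1-0.57627^9) = 0.4237/0.9930 = 0.4267
P_K = P₀×ρ^K = 0.42672 × 0.57627^8 = 0.42672 × 0.012162 = 0.005190
Blocking probability P_8 = 0.005190 (0.52%)
L = ρ[1 - (K+1)ρ^K + Kρ^(K+1)] / [(1-ρ)(1-ρ^(K+1))]
L = 0.57627 × (1 - 9×0.01216 + 8×0.007009) / ((1 - 0.57627) × (1 - 0.007009)) = 1.2965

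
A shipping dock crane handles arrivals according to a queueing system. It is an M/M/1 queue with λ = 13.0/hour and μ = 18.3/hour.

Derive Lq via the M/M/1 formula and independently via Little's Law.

Method 1 (direct): Lq = λ²/(μ(μ-λ)) = 169.00/(18.3 × 5.30) = 1.7424

Method 2 (Little's Law):
W = 1/(μ-λ) = 1/5.30 = 0.18868
Wq = W - 1/μ = 0.18868 - 0.054645 = 0.13403
Lq = λWq = 13.0 × 0.13403 = 1.7424 ✔ (matches Method 1)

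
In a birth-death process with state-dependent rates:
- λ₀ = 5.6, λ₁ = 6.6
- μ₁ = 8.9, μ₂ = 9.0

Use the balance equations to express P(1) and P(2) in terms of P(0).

Balance equations:
State 0: λ₀P₀ = μ₁P₁ → P₁ = (λ₀/μ₁)P₀ = (5.6/8.9)P₀ = 0.6292P₀
State 1: P₂ = (λ₀λ₁)/(μ₁μ₂)P₀ = (5.6×6.6)/(8.9×9.0)P₀ = 0.4614P₀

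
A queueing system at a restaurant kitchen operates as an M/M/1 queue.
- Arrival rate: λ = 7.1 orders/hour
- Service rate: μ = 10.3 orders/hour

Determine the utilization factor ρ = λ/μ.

Server utilization: ρ = λ/μ
ρ = 7.1/10.3 = 0.6893
The server is busy 68.93% of the time.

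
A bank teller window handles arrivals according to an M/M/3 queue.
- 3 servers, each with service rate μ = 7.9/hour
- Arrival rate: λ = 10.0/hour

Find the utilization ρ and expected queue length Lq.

Traffic intensity: ρ = λ/(cμ) = 10.0/(3×7.9) = 0.4219
Since ρ = 0.4219 < 1, system is stable.
Offered load a = λ/μ = cρ = 10.0/7.9 = 1.2658
P₀ = [ Σₙ₌₀^2 aⁿ/n! + a^3/(3!(1-ρ)) ]⁻¹
Σ = a^0/0! + a^1/1! + a^2/2! = 1.0000 + 1.2658 + 0.8012 = 3.0670
a^3/(3!(1-ρ)) = 2.0282/(6 × 0.57806) = 0.5848
P₀ = 1/(3.0670 + 0.5848) = 0.2738
Lq = P₀·a^3·ρ / (3!(1-ρ)²) = 0.27384 × 2.0282 × 0.42194 / (6 × 0.33415) = 0.1169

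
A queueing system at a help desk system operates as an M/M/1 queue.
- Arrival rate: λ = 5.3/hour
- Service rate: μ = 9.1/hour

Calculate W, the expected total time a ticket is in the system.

First, compute utilization: ρ = λ/μ = 5.3/9.1 = 0.5824
For M/M/1: W = 1/(μ-λ)
W = 1/(9.1-5.3) = 1/3.80
W = 0.2632 hours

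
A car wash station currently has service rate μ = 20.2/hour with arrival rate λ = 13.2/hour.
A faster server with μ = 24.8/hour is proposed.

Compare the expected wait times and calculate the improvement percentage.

System 1: ρ₁ = 13.2/20.2 = 0.6535, W₁ = 1/(20.2-13.2) = 0.14286
System 2: ρ₂ = 13.2/24.8 = 0.5323, W₂ = 1/(24.8-13.2) = 0.086207
Improvement: (W₁-W₂)/W₁ = (0.14286-0.086207)/0.14286 = 39.66%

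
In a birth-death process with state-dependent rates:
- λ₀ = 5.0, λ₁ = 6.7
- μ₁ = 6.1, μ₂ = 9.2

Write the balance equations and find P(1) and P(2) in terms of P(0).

Balance equations:
State 0: λ₀P₀ = μ₁P₁ → P₁ = (λ₀/μ₁)P₀ = (5.0/6.1)P₀ = 0.8197P₀
State 1: P₂ = (λ₀λ₁)/(μ₁μ₂)P₀ = (5.0×6.7)/(6.1×9.2)P₀ = 0.5969P₀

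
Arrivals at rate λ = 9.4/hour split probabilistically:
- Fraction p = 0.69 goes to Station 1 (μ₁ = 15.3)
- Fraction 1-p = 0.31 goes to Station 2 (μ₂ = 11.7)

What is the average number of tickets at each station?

Effective rates: λ₁ = 9.4×0.69 = 6.486, λ₂ = 9.4×0.31 = 2.914
Station 1: ρ₁ = 6.486/15.3 = 0.42392, L₁ = ρ₁/(1-ρ₁) = 0.42392/(1-0.42392) = 0.7359
Station 2: ρ₂ = 2.914/11.7 = 0.2491, L₂ = ρ₂/(1-ρ₂) = 0.2491/(1-0.2491) = 0.3317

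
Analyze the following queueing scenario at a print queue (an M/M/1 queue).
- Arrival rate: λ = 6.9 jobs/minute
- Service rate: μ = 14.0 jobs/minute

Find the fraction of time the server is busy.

Server utilization: ρ = λ/μ
ρ = 6.9/14.0 = 0.4929
The server is busy 49.29% of the time.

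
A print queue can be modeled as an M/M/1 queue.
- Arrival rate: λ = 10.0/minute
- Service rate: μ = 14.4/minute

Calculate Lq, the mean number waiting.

ρ = λ/μ = 10.0/14.4 = 0.6944
For M/M/1: Lq = λ²/(μ(μ-λ))
Lq = 100.00/(14.4 × 4.40)
Lq = 1.5783 jobs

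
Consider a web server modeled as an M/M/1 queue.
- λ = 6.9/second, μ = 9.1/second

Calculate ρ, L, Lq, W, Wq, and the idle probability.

Step 1: ρ = λ/μ = 6.9/9.1 = 0.7582
Step 2: L = λ/(μ-λ) = 6.9/2.20 = 3.1364
Step 3: Lq = λ²/(μ(μ-λ)) = 47.61/(9.1×2.20) = 2.3781
Step 4: W = 1/(μ-λ) = 1/2.20 = 0.45455
Step 5: Wq = λ/(μ(μ-λ)) = 6.9/(9.1×2.20) = 0.3447
Step 6: P(0) = 1-ρ = 0.2418
Verify: L = λW = 6.9×0.45455 = 3.1364 ✔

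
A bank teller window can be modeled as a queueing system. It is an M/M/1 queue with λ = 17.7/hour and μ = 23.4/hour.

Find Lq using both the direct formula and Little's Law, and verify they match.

Method 1 (direct): Lq = λ²/(μ(μ-λ)) = 313.29/(23.4 × 5.70) = 2.3489

Method 2 (Little's Law):
W = 1/(μ-λ) = 1/5.70 = 0.175439
Wq = W - 1/μ = 0.175439 - 0.0427350 = 0.132704
Lq = λWq = 17.7 × 0.132704 = 2.3489 ✔ (matches Method 1)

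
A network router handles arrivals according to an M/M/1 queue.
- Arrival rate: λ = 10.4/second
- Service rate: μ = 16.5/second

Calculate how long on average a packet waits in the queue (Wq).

First, compute utilization: ρ = λ/μ = 10.4/16.5 = 0.6303
For M/M/1: Wq = λ/(μ(μ-λ))
Wq = 10.4/(16.5 × (16.5-10.4))
Wq = 10.4/(16.5 × 6.10)
Wq = 0.1033 seconds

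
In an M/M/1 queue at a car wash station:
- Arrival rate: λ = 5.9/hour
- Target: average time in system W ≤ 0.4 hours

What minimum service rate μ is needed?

For M/M/1: W = 1/(μ-λ)
Need W ≤ 0.4, so 1/(μ-λ) ≤ 0.4
μ - λ ≥ 1/0.4 = 2.5000
μ ≥ 5.9 + 2.5000 = 8.4000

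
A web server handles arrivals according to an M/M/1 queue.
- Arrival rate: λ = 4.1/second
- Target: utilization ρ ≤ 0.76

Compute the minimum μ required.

ρ = λ/μ, so μ = λ/ρ
μ ≥ 4.1/0.76 = 5.3947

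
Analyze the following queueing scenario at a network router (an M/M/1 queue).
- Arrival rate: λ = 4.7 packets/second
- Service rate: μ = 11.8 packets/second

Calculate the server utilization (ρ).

Server utilization: ρ = λ/μ
ρ = 4.7/11.8 = 0.3983
The server is busy 39.83% of the time.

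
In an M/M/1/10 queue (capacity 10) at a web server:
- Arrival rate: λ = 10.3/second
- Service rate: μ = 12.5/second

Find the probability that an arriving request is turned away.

ρ = λ/μ = 10.3/12.5 = 0.8240
P₀ = (1-ρ)/(1-ρ^(K+1)) = (1-0.8240)/(1-0.8240^11) = 0.1760/0.8811 = 0.1998
P_K = P₀×ρ^K = 0.19975 × 0.8240^10 = 0.19975 × 0.14430 = 0.02882
Blocking probability = 2.88%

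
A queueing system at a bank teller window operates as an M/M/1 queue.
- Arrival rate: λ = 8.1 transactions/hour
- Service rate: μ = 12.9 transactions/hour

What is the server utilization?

Server utilization: ρ = λ/μ
ρ = 8.1/12.9 = 0.6279
The server is busy 62.79% of the time.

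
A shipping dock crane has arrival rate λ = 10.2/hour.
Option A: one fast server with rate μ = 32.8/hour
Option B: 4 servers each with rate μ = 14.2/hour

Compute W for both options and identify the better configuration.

Option A: single server μ = 32.8 (M/M/1)
  ρ_A = 10.2/32.8 = 0.3110
  W_A = 1/(μ-λ) = 1/(32.8-10.2) = 1/22.60 = 0.04425

Option B: 4 servers μ = 14.2 (M/M/4)
  ρ_B = λ/(cμ) = 10.2/(4×14.2) = 0.1796
  Offered load a = λ/μ = cρ = 10.2/14.2 = 0.7183
  P₀ = [ Σₙ₌₀^3 aⁿ/n! + a^4/(4!(1-ρ)) ]⁻¹
  Σ = a^0/0! + a^1/1! + a^2/2! + a^3/3! = 1.0000 + 0.7183 + 0.2580 + 0.06177 = 2.0381
  a^4/(4!(1-ρ)) = 0.2662/(24 × 0.8204) = 0.01352
  P₀ = 1/(2.0381 + 0.01352) = 0.4874
  Lq = P₀·a^4·ρ / (4!(1-ρ)²) = 0.48743 × 0.26622 × 0.17958 / (24 × 0.67309) = 0.001443
  Wq_B = Lq/λ = 0.0014425/10.2 = 0.0001414
  W_B = Wq_B + 1/μ = 0.0001414 + 0.07042 = 0.07056

Since W_A = 0.04425 < W_B = 0.07056, Option A (single fast server) has the shorter time in system.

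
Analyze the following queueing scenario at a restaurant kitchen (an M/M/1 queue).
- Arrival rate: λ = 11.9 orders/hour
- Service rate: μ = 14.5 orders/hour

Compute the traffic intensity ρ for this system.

Server utilization: ρ = λ/μ
ρ = 11.9/14.5 = 0.8207
The server is busy 82.07% of the time.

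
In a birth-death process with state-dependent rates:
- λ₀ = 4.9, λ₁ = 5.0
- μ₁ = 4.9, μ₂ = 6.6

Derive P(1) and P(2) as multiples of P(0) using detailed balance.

Balance equations:
State 0: λ₀P₀ = μ₁P₁ → P₁ = (λ₀/μ₁)P₀ = (4.9/4.9)P₀ = 1.0000P₀
State 1: P₂ = (λ₀λ₁)/(μ₁μ₂)P₀ = (4.9×5.0)/(4.9×6.6)P₀ = 0.7576P₀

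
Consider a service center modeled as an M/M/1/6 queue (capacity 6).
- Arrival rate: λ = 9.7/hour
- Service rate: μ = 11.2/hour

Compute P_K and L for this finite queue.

ρ = λ/μ = 9.7/11.2 = 0.866071
P₀ = (1-ρ)/(1-ρ^(K+1)) = (1-0.866071)/(1-0.866071^7) = 0.13393/0.63451 = 0.2111
P_K = P₀×ρ^K = 0.2111 × 0.866071^6 = 0.2111 × 0.4220 = 0.08908
Blocking probability P_6 = 0.08908 (8.91%)
L = ρ[1 - (K+1)ρ^K + Kρ^(K+1)] / [(1-ρ)(1-ρ^(K+1))]
L = 0.866071 × (1 - 7×0.42201 + 6×0.36549) / ((1 - 0.866071) × (1 - 0.36549)) = 2.4345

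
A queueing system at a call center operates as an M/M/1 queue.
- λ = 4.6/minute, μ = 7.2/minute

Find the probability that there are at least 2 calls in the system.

ρ = λ/μ = 4.6/7.2 = 0.6389
P(N ≥ n) = ρⁿ
P(N ≥ 2) = 0.6389^2
P(N ≥ 2) = 0.4082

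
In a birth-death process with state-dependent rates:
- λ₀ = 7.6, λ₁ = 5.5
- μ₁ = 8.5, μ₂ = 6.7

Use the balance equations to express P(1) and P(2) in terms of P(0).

Balance equations:
State 0: λ₀P₀ = μ₁P₁ → P₁ = (λ₀/μ₁)P₀ = (7.6/8.5)P₀ = 0.8941P₀
State 1: P₂ = (λ₀λ₁)/(μ₁μ₂)P₀ = (7.6×5.5)/(8.5×6.7)P₀ = 0.7340P₀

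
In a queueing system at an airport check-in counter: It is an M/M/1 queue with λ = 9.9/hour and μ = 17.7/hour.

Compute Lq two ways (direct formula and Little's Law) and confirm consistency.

Method 1 (direct): Lq = λ²/(μ(μ-λ)) = 98.01/(17.7 × 7.80) = 0.7099

Method 2 (Little's Law):
W = 1/(μ-λ) = 1/7.80 = 0.12821
Wq = W - 1/μ = 0.12821 - 0.056497 = 0.07171
Lq = λWq = 9.9 × 0.07171 = 0.7099 ✔ (matches Method 1)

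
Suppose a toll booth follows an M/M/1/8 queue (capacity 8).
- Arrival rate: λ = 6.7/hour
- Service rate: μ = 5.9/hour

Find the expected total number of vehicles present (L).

ρ = λ/μ = 6.7/5.9 = 1.13559
P₀ = (1-ρ)/(1-ρ^(K+1)) = (1-1.13559)/(1-1.13559^9) = -0.1356/-2.1405 = 0.06335
P_K = P₀×ρ^K = 0.06335 × 1.13559^8 = 0.06335 × 2.7655 = 0.1752
L = ρ[1 - (K+1)ρ^K + Kρ^(K+1)] / [(1-ρ)(1-ρ^(K+1))]
L = 1.13559 × (1 - 9×2.765492 + 8×3.140466) / ((1 - 1.13559) × (1 - 3.140466)) = 4.8295 vehicles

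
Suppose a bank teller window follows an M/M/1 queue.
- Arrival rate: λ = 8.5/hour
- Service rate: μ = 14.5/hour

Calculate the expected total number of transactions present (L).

ρ = λ/μ = 8.5/14.5 = 0.5862
For M/M/1: L = λ/(μ-λ)
L = 8.5/(14.5-8.5) = 8.5/6.00
L = 1.4167 transactions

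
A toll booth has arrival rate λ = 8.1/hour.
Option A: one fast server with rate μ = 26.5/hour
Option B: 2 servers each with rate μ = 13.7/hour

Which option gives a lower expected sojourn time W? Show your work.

Option A: single server μ = 26.5 (M/M/1)
  ρ_A = 8.1/26.5 = 0.3057
  W_A = 1/(μ-λ) = 1/(26.5-8.1) = 1/18.40 = 0.05435

Option B: 2 servers μ = 13.7 (M/M/2)
  ρ_B = λ/(cμ) = 8.1/(2×13.7) = 0.2956
  Offered load a = λ/μ = cρ = 8.1/13.7 = 0.5912
  P₀ = [ Σₙ₌₀^1 aⁿ/n! + a^2/(2!(1-ρ)) ]⁻¹
  Σ = a^0/0! + a^1/1! = 1.0000 + 0.5912 = 1.5912
  a^2/(2!(1-ρ)) = 0.34957/(2 × 0.70438) = 0.2481
  P₀ = 1/(1.5912 + 0.2481) = 0.5437
  Lq = P₀·a^2·ρ / (2!(1-ρ)²) = 0.5437 × 0.3496 × 0.2956 / (2 × 0.4962) = 0.05662
  Wq_B = Lq/λ = 0.05662/8.1 = 0.006990
  W_B = Wq_B + 1/μ = 0.006990 + 0.07299 = 0.07998

Since W_A = 0.05435 < W_B = 0.07998, Option A (single fast server) has the shorter time in system.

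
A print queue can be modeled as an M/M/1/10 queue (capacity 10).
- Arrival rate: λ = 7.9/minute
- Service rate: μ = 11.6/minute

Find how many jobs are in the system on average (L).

ρ = λ/μ = 7.9/11.6 = 0.6810345
P₀ = (1-ρ)/(1-ρ^(K+1)) = (1-0.6810345)/(1-0.6810345^11) = 0.3190/0.9854 = 0.3237
P_K = P₀×ρ^K = 0.32370 × 0.6810345^10 = 0.32370 × 0.021463 = 0.006948
L = ρ[1 - (K+1)ρ^K + Kρ^(K+1)] / [(1-ρ)(1-ρ^(K+1))]
L = 0.6810345 × (1 - 11×0.021463 + 10×0.014617) / ((1 - 0.6810345) × (1 - 0.014617)) = 1.9720 jobs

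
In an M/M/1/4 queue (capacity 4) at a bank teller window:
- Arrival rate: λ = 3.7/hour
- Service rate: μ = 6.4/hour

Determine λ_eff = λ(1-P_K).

ρ = λ/μ = 3.7/6.4 = 0.57812
P₀ = (1-ρ)/(1-ρ^(K+1)) = (1-0.57812)/(1-0.57812^5) = 0.4219/0.9354 = 0.4510
P_K = P₀×ρ^K = 0.4510 × 0.57812^4 = 0.4510 × 0.1117 = 0.05038
λ_eff = λ(1-P_K) = 3.7 × (1 - 0.05038) = 3.7 × 0.94962 = 3.5136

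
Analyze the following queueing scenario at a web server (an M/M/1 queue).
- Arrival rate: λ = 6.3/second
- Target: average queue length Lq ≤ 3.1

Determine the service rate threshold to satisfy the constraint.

For M/M/1: Lq = λ²/(μ(μ-λ))
Need Lq ≤ 3.1, i.e. μ(μ-λ) ≥ λ²/3.1
μ² - 6.3μ - 39.69/3.1 ≥ 0  →  μ² - 6.3μ - 12.80323 ≥ 0
Quadratic formula (positive root): μ = [λ + √(λ² + 4×12.80323)]/2
Discriminant: 39.69 + 4×12.80323 = 90.9029, √90.9029 = 9.534301
μ ≥ (6.3 + 9.534301)/2 = 7.9172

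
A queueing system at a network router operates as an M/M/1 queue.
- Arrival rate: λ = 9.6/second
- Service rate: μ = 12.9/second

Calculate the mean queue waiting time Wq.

First, compute utilization: ρ = λ/μ = 9.6/12.9 = 0.7442
For M/M/1: Wq = λ/(μ(μ-λ))
Wq = 9.6/(12.9 × (12.9-9.6))
Wq = 9.6/(12.9 × 3.30)
Wq = 0.2255 seconds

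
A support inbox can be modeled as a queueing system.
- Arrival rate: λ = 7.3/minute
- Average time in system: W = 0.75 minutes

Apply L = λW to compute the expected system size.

Little's Law: L = λW
L = 7.3 × 0.75 = 5.4750 emails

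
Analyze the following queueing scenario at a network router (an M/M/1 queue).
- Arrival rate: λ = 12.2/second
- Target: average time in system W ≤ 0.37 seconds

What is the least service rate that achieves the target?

For M/M/1: W = 1/(μ-λ)
Need W ≤ 0.37, so 1/(μ-λ) ≤ 0.37
μ - λ ≥ 1/0.37 = 2.7027
μ ≥ 12.2 + 2.7027 = 14.9027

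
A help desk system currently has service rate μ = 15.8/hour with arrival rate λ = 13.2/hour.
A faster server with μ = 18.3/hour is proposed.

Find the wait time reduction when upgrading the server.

System 1: ρ₁ = 13.2/15.8 = 0.8354, W₁ = 1/(15.8-13.2) = 0.38462
System 2: ρ₂ = 13.2/18.3 = 0.7213, W₂ = 1/(18.3-13.2) = 0.19608
Improvement: (W₁-W₂)/W₁ = (0.38462-0.19608)/0.38462 = 49.02%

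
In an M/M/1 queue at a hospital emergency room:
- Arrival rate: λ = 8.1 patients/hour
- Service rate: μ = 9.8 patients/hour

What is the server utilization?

Server utilization: ρ = λ/μ
ρ = 8.1/9.8 = 0.8265
The server is busy 82.65% of the time.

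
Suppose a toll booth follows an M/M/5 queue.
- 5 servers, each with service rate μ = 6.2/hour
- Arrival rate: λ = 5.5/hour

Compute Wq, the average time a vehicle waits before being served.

Traffic intensity: ρ = λ/(cμ) = 5.5/(5×6.2) = 0.1774
Since ρ = 0.1774 < 1, system is stable.
Offered load a = λ/μ = cρ = 5.5/6.2 = 0.8871
P₀ = [ Σₙ₌₀^4 aⁿ/n! + a^5/(5!(1-ρ)) ]⁻¹
Σ = a^0/0! + a^1/1! + a^2/2! + a^3/3! + a^4/4! = 1.0000 + 0.8871 + 0.3935 + 0.1163 + 0.02580 = 2.4227
a^5/(5!(1-ρ)) = 0.54936/(120 × 0.82258) = 0.005565
P₀ = 1/(2.4227 + 0.005565) = 0.4118
Lq = P₀·a^5·ρ / (5!(1-ρ)²) = 0.4118 × 0.5494 × 0.1774 / (120 × 0.6766) = 0.0004943
Wq = Lq/λ = 0.00049433/5.5 = 0.00008988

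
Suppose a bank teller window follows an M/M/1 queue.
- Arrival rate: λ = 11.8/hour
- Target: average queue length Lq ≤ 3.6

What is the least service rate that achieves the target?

For M/M/1: Lq = λ²/(μ(μ-λ))
Need Lq ≤ 3.6, i.e. μ(μ-λ) ≥ λ²/3.6
μ² - 11.8μ - 139.24/3.6 ≥ 0  →  μ² - 11.8μ - 38.67778 ≥ 0
Quadratic formula (positive root): μ = [λ + √(λ² + 4×38.67778)]/2
Discriminant: 139.24 + 4×38.67778 = 293.9511, √293.9511 = 17.1450
μ ≥ (11.8 + 17.1450)/2 = 14.4725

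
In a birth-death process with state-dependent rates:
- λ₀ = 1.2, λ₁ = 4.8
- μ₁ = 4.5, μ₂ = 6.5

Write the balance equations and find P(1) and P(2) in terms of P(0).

Balance equations:
State 0: λ₀P₀ = μ₁P₁ → P₁ = (λ₀/μ₁)P₀ = (1.2/4.5)P₀ = 0.2667P₀
State 1: P₂ = (λ₀λ₁)/(μ₁μ₂)P₀ = (1.2×4.8)/(4.5×6.5)P₀ = 0.1969P₀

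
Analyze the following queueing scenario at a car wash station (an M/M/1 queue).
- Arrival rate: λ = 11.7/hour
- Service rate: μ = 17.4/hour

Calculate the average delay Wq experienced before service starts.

First, compute utilization: ρ = λ/μ = 11.7/17.4 = 0.6724
For M/M/1: Wq = λ/(μ(μ-λ))
Wq = 11.7/(17.4 × (17.4-11.7))
Wq = 11.7/(17.4 × 5.70)
Wq = 0.1180 hours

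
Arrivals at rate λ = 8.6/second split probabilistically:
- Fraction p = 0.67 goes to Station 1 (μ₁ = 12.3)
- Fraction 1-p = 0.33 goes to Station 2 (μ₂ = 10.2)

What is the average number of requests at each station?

Effective rates: λ₁ = 8.6×0.67 = 5.762, λ₂ = 8.6×0.33 = 2.838
Station 1: ρ₁ = 5.762/12.3 = 0.46846, L₁ = ρ₁/(1-ρ₁) = 0.46846/(1-0.46846) = 0.8813
Station 2: ρ₂ = 2.838/10.2 = 0.27824, L₂ = ρ₂/(1-ρ₂) = 0.27824/(1-0.27824) = 0.3855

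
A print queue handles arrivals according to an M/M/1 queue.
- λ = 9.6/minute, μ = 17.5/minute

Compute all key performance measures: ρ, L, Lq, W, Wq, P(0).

Step 1: ρ = λ/μ = 9.6/17.5 = 0.5486
Step 2: L = λ/(μ-λ) = 9.6/7.90 = 1.2152
Step 3: Lq = λ²/(μ(μ-λ)) = 92.16/(17.5×7.90) = 0.6666
Step 4: W = 1/(μ-λ) = 1/7.90 = 0.12658
Step 5: Wq = λ/(μ(μ-λ)) = 9.6/(17.5×7.90) = 0.06944
Step 6: P(0) = 1-ρ = 0.4514
Verify: L = λW = 9.6×0.12658 = 1.2152 ✔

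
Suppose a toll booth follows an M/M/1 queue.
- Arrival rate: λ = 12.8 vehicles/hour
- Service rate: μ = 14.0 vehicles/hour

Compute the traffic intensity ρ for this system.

Server utilization: ρ = λ/μ
ρ = 12.8/14.0 = 0.9143
The server is busy 91.43% of the time.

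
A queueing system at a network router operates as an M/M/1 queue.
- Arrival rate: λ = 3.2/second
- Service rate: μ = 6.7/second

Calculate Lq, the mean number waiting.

ρ = λ/μ = 3.2/6.7 = 0.4776
For M/M/1: Lq = λ²/(μ(μ-λ))
Lq = 10.24/(6.7 × 3.50)
Lq = 0.4367 packets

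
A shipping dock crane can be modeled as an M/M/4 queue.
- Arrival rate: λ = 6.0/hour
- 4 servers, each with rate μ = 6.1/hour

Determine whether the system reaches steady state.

Stability requires ρ = λ/(cμ) < 1
ρ = 6.0/(4 × 6.1) = 6.0/24.40 = 0.2459
Since 0.2459 < 1, the system is STABLE.
The servers are busy 24.59% of the time.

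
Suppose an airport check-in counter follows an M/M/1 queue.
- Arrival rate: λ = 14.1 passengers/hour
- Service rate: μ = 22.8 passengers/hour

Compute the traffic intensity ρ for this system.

Server utilization: ρ = λ/μ
ρ = 14.1/22.8 = 0.6184
The server is busy 61.84% of the time.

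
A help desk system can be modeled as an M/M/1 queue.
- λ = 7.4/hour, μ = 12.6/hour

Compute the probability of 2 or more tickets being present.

ρ = λ/μ = 7.4/12.6 = 0.5873
P(N ≥ n) = ρⁿ
P(N ≥ 2) = 0.5873^2
P(N ≥ 2) = 0.3449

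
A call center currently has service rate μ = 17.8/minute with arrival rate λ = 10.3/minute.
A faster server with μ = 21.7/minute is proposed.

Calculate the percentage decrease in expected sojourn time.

System 1: ρ₁ = 10.3/17.8 = 0.5787, W₁ = 1/(17.8-10.3) = 0.13333
System 2: ρ₂ = 10.3/21.7 = 0.4747, W₂ = 1/(21.7-10.3) = 0.087719
Improvement: (W₁-W₂)/W₁ = (0.13333-0.087719)/0.13333 = 34.21%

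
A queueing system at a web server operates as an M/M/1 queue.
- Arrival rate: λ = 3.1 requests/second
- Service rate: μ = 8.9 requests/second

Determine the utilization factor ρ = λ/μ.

Server utilization: ρ = λ/μ
ρ = 3.1/8.9 = 0.3483
The server is busy 34.83% of the time.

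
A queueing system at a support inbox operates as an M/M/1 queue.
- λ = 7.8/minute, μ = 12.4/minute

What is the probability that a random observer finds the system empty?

ρ = λ/μ = 7.8/12.4 = 0.6290
P(0) = 1 - ρ = 1 - 0.6290 = 0.3710
The server is idle 37.10% of the time.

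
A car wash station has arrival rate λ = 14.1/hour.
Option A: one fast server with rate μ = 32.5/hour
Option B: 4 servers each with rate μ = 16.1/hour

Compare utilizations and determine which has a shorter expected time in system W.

Option A: single server μ = 32.5 (M/M/1)
  ρ_A = 14.1/32.5 = 0.4338
  W_A = 1/(μ-λ) = 1/(32.5-14.1) = 1/18.40 = 0.05435

Option B: 4 servers μ = 16.1 (M/M/4)
  ρ_B = λ/(cμ) = 14.1/(4×16.1) = 0.2189
  Offered load a = λ/μ = cρ = 14.1/16.1 = 0.8758
  P₀ = [ Σₙ₌₀^3 aⁿ/n! + a^4/(4!(1-ρ)) ]⁻¹
  Σ = a^0/0! + a^1/1! + a^2/2! + a^3/3! = 1.0000 + 0.87578 + 0.38349 + 0.11195 = 2.3712
  a^4/(4!(1-ρ)) = 0.5883/(24 × 0.7811) = 0.03138
  P₀ = 1/(2.3712 + 0.03138) = 0.4162
  Lq = P₀·a^4·ρ / (4!(1-ρ)²) = 0.4162 × 0.5883 × 0.2189 / (24 × 0.6100) = 0.003661
  Wq_B = Lq/λ = 0.0036614/14.1 = 0.0002597
  W_B = Wq_B + 1/μ = 0.0002597 + 0.06211 = 0.06237

Since W_A = 0.05435 < W_B = 0.06237, Option A (single fast server) has the shorter time in system.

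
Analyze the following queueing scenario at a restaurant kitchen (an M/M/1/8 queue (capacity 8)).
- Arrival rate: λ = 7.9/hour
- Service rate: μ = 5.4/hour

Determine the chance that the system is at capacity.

ρ = λ/μ = 7.9/5.4 = 1.462963
P₀ = (1-ρ)/(1-ρ^(K+1)) = (1-1.462963)/(1-1.462963^9) = -0.4630/-29.6973 = 0.01559
P_K = P₀×ρ^K = 0.01559 × 1.462963^8 = 0.01559 × 20.9830 = 0.3271
Blocking probability = 32.71%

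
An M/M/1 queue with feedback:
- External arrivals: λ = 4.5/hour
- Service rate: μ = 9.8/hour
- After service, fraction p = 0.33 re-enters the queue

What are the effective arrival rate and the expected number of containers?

Effective arrival rate: λ_eff = λ/(1-p) = 4.5/(1-0.33) = 4.5/0.67 = 6.7164
ρ = λ_eff/μ = 6.7164/9.8 = 0.68535
L = ρ/(1-ρ) = 0.68535/(1-0.68535) = 2.1781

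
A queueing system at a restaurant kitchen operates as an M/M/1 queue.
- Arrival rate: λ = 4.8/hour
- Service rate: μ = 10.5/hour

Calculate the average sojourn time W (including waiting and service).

First, compute utilization: ρ = λ/μ = 4.8/10.5 = 0.4571
For M/M/1: W = 1/(μ-λ)
W = 1/(10.5-4.8) = 1/5.70
W = 0.1754 hours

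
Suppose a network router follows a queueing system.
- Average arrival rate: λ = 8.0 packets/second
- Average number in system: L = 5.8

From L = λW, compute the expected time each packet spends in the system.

Little's Law: L = λW, so W = L/λ
W = 5.8/8.0 = 0.7250 seconds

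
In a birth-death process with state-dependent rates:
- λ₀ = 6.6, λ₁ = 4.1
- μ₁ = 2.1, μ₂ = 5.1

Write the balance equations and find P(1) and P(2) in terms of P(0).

Balance equations:
State 0: λ₀P₀ = μ₁P₁ → P₁ = (λ₀/μ₁)P₀ = (6.6/2.1)P₀ = 3.1429P₀
State 1: P₂ = (λ₀λ₁)/(μ₁μ₂)P₀ = (6.6×4.1)/(2.1×5.1)P₀ = 2.5266P₀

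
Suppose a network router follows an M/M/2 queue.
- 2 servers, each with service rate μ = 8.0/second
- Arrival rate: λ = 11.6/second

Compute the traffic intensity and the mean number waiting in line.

Traffic intensity: ρ = λ/(cμ) = 11.6/(2×8.0) = 0.7250
Since ρ = 0.7250 < 1, system is stable.
Offered load a = λ/μ = cρ = 11.6/8.0 = 1.4500
P₀ = [ Σₙ₌₀^1 aⁿ/n! + a^2/(2!(1-ρ)) ]⁻¹
Σ = a^0/0! + a^1/1! = 1.0000 + 1.4500 = 2.4500
a^2/(2!(1-ρ)) = 2.1025/(2 × 0.2750) = 3.8227
P₀ = 1/(2.4500 + 3.8227) = 0.1594
Lq = P₀·a^2·ρ / (2!(1-ρ)²) = 0.15942 × 2.1025 × 0.72500 / (2 × 0.075625) = 1.6067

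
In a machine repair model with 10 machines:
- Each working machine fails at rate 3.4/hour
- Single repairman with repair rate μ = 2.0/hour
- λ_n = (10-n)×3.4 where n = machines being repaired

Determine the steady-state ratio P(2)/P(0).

P(2)/P(0) = ∏_{i=0}^{2-1} λ_i/μ_{i+1}
= (10-0)×3.4/2.0 × (10-1)×3.4/2.0
= 260.1000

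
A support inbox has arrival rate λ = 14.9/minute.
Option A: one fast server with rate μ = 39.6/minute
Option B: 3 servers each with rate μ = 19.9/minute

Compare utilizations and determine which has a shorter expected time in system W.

Option A: single server μ = 39.6 (M/M/1)
  ρ_A = 14.9/39.6 = 0.3763
  W_A = 1/(μ-λ) = 1/(39.6-14.9) = 1/24.70 = 0.04049

Option B: 3 servers μ = 19.9 (M/M/3)
  ρ_B = λ/(cμ) = 14.9/(3×19.9) = 0.2496
  Offered load a = λ/μ = cρ = 14.9/19.9 = 0.7487
  P₀ = [ Σₙ₌₀^2 aⁿ/n! + a^3/(3!(1-ρ)) ]⁻¹
  Σ = a^0/0! + a^1/1! + a^2/2! = 1.00000 + 0.748744 + 0.280309 = 2.0291
  a^3/(3!(1-ρ)) = 0.41976/(6 × 0.75042) = 0.09323
  P₀ = 1/(2.0291 + 0.09323) = 0.4712
  Lq = P₀·a^3·ρ / (3!(1-ρ)²) = 0.4712 × 0.4198 × 0.2496 / (6 × 0.5631) = 0.01461
  Wq_B = Lq/λ = 0.01461/14.9 = 0.0009805
  W_B = Wq_B + 1/μ = 0.0009805 + 0.05025 = 0.05123

Since W_A = 0.04049 < W_B = 0.05123, Option A (single fast server) has the shorter time in system.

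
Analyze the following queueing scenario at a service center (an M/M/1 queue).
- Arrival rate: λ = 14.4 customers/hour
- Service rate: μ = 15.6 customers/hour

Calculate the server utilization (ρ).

Server utilization: ρ = λ/μ
ρ = 14.4/15.6 = 0.9231
The server is busy 92.31% of the time.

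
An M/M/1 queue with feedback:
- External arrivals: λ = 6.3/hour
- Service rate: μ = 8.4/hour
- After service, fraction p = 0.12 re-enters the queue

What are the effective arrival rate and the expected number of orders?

Effective arrival rate: λ_eff = λ/(1-p) = 6.3/(1-0.12) = 6.3/0.88 = 7.15909
ρ = λ_eff/μ = 7.15909/8.4 = 0.852273
L = ρ/(1-ρ) = 0.852273/(1-0.852273) = 5.7692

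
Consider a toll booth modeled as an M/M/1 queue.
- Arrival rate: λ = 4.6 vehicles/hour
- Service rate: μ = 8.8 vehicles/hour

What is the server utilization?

Server utilization: ρ = λ/μ
ρ = 4.6/8.8 = 0.5227
The server is busy 52.27% of the time.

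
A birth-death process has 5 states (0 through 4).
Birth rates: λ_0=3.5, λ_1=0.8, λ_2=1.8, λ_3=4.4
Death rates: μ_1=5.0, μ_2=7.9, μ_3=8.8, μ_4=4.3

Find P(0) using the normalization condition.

Ratios P(n)/P(0) = (λ₀···λₙ₋₁)/(μ₁···μₙ):
P(1)/P(0) = (3.5)/(5.0) = 0.7000
P(2)/P(0) = (3.5×0.8)/(5.0×7.9) = 0.07089
P(3)/P(0) = (3.5×0.8×1.8)/(5.0×7.9×8.8) = 0.01450
P(4)/P(0) = (3.5×0.8×1.8×4.4)/(5.0×7.9×8.8×4.3) = 0.01484

Normalization: ∑ P(n) = 1
P(0) × (1.0000 + 0.7000 + 0.07089 + 0.01450 + 0.01484) = 1
P(0) × 1.8002 = 1
P(0) = 1/1.8002 = 0.5555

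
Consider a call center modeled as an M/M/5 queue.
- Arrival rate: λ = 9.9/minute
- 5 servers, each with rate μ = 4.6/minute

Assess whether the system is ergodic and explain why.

Stability requires ρ = λ/(cμ) < 1
ρ = 9.9/(5 × 4.6) = 9.9/23.00 = 0.4304
Since 0.4304 < 1, the system is STABLE.
The servers are busy 43.04% of the time.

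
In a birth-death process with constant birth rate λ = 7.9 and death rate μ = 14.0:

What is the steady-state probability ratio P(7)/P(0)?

For constant rates: P(n)/P(0) = (λ/μ)^n
P(7)/P(0) = (7.9/14.0)^7 = 0.5643^7 = 0.01822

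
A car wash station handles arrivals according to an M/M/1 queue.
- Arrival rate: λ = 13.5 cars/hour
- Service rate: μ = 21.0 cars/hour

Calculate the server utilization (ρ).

Server utilization: ρ = λ/μ
ρ = 13.5/21.0 = 0.6429
The server is busy 64.29% of the time.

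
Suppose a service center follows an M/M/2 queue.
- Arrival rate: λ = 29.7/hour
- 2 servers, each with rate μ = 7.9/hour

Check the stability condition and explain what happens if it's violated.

Stability requires ρ = λ/(cμ) < 1
ρ = 29.7/(2 × 7.9) = 29.7/15.80 = 1.8797
Since 1.8797 ≥ 1, the system is UNSTABLE.
Need c > λ/μ = 29.7/7.9 = 3.76.
Minimum servers needed: c = 4.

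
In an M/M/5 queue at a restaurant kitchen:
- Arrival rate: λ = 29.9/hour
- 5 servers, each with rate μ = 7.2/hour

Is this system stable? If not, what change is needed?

Stability requires ρ = λ/(cμ) < 1
ρ = 29.9/(5 × 7.2) = 29.9/36.00 = 0.8306
Since 0.8306 < 1, the system is STABLE.
The servers are busy 83.06% of the time.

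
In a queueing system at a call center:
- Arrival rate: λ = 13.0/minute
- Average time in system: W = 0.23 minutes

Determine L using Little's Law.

Little's Law: L = λW
L = 13.0 × 0.23 = 2.9900 calls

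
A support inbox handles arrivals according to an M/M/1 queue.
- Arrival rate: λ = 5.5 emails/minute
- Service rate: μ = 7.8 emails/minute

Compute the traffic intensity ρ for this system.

Server utilization: ρ = λ/μ
ρ = 5.5/7.8 = 0.7051
The server is busy 70.51% of the time.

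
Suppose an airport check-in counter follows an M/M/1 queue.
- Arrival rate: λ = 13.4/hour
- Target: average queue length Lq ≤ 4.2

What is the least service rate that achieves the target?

For M/M/1: Lq = λ²/(μ(μ-λ))
Need Lq ≤ 4.2, i.e. μ(μ-λ) ≥ λ²/4.2
μ² - 13.4μ - 179.56/4.2 ≥ 0  →  μ² - 13.4μ - 42.75238 ≥ 0
Quadratic formula (positive root): μ = [λ + √(λ² + 4×42.75238)]/2
Discriminant: 179.56 + 4×42.75238 = 350.56952, √350.56952 = 18.723502
μ ≥ (13.4 + 18.723502)/2 = 16.0618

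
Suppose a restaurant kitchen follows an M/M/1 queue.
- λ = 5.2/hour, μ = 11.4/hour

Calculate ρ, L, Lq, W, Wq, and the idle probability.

Step 1: ρ = λ/μ = 5.2/11.4 = 0.4561
Step 2: L = λ/(μ-λ) = 5.2/6.20 = 0.8387
Step 3: Lq = λ²/(μ(μ-λ)) = 27.04/(11.4×6.20) = 0.3826
Step 4: W = 1/(μ-λ) = 1/6.20 = 0.16129
Step 5: Wq = λ/(μ(μ-λ)) = 5.2/(11.4×6.20) = 0.07357
Step 6: P(0) = 1-ρ = 0.5439
Verify: L = λW = 5.2×0.16129 = 0.8387 ✔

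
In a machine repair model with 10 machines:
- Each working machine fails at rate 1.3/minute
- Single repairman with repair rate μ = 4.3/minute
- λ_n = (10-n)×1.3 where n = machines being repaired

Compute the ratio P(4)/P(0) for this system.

P(4)/P(0) = ∏_{i=0}^{4-1} λ_i/μ_{i+1}
= (10-0)×1.3/4.3 × (10-1)×1.3/4.3 × (10-2)×1.3/4.3 × (10-3)×1.3/4.3
= 42.1047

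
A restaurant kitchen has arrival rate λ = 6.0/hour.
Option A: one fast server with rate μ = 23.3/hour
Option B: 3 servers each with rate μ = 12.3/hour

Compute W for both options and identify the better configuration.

Option A: single server μ = 23.3 (M/M/1)
  ρ_A = 6.0/23.3 = 0.2575
  W_A = 1/(μ-λ) = 1/(23.3-6.0) = 1/17.30 = 0.05780

Option B: 3 servers μ = 12.3 (M/M/3)
  ρ_B = λ/(cμ) = 6.0/(3×12.3) = 0.1626
  Offered load a = λ/μ = cρ = 6.0/12.3 = 0.4878
  P₀ = [ Σₙ₌₀^2 aⁿ/n! + a^3/(3!(1-ρ)) ]⁻¹
  Σ = a^0/0! + a^1/1! + a^2/2! = 1.0000 + 0.4878 + 0.1190 = 1.6068
  a^3/(3!(1-ρ)) = 0.11607/(6 × 0.83740) = 0.02310
  P₀ = 1/(1.6068 + 0.02310) = 0.6135
  Lq = P₀·a^3·ρ / (3!(1-ρ)²) = 0.61354 × 0.11607 × 0.16260 / (6 × 0.70124) = 0.002752
  Wq_B = Lq/λ = 0.002752/6.0 = 0.0004587
  W_B = Wq_B + 1/μ = 0.0004587 + 0.08130 = 0.08176

Since W_A = 0.05780 < W_B = 0.08176, Option A (single fast server) has the shorter time in system.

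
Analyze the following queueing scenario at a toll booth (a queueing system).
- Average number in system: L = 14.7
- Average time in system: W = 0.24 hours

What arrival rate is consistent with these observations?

Little's Law: L = λW, so λ = L/W
λ = 14.7/0.24 = 61.2500 vehicles/hour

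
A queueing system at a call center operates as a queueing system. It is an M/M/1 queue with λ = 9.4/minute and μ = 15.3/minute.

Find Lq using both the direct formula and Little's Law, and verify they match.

Method 1 (direct): Lq = λ²/(μ(μ-λ)) = 88.36/(15.3 × 5.90) = 0.9788

Method 2 (Little's Law):
W = 1/(μ-λ) = 1/5.90 = 0.16949
Wq = W - 1/μ = 0.16949 - 0.065359 = 0.10413
Lq = λWq = 9.4 × 0.10413 = 0.9788 ✔ (matches Method 1)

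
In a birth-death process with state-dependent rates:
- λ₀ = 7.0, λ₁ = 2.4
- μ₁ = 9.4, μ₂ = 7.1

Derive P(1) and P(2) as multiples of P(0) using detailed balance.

Balance equations:
State 0: λ₀P₀ = μ₁P₁ → P₁ = (λ₀/μ₁)P₀ = (7.0/9.4)P₀ = 0.7447P₀
State 1: P₂ = (λ₀λ₁)/(μ₁μ₂)P₀ = (7.0×2.4)/(9.4×7.1)P₀ = 0.2517P₀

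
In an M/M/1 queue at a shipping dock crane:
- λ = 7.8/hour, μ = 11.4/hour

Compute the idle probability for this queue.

ρ = λ/μ = 7.8/11.4 = 0.6842
P(0) = 1 - ρ = 1 - 0.6842 = 0.3158
The server is idle 31.58% of the time.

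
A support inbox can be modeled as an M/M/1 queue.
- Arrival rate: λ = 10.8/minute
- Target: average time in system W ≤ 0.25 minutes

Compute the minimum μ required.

For M/M/1: W = 1/(μ-λ)
Need W ≤ 0.25, so 1/(μ-λ) ≤ 0.25
μ - λ ≥ 1/0.25 = 4.0000
μ ≥ 10.8 + 4.0000 = 14.8000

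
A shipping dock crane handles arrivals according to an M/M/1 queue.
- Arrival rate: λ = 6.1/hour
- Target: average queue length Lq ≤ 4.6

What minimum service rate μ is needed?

For M/M/1: Lq = λ²/(μ(μ-λ))
Need Lq ≤ 4.6, i.e. μ(μ-λ) ≥ λ²/4.6
μ² - 6.1μ - 37.21/4.6 ≥ 0  →  μ² - 6.1μ - 8.08913 ≥ 0
Quadratic formula (positive root): μ = [λ + √(λ² + 4×8.08913)]/2
Discriminant: 37.21 + 4×8.08913 = 69.5665, √69.5665 = 8.3407
μ ≥ (6.1 + 8.3407)/2 = 7.2203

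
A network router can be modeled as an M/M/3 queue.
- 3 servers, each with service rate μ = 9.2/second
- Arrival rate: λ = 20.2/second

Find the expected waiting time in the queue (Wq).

Traffic intensity: ρ = λ/(cμ) = 20.2/(3×9.2) = 0.7319
Since ρ = 0.7319 < 1, system is stable.
Offered load a = λ/μ = cρ = 20.2/9.2 = 2.1957
P₀ = [ Σₙ₌₀^2 aⁿ/n! + a^3/(3!(1-ρ)) ]⁻¹
Σ = a^0/0! + a^1/1! + a^2/2! = 1.0000 + 2.1957 + 2.4104 = 5.6061
a^3/(3!(1-ρ)) = 10.5850/(6 × 0.268116) = 6.5799
P₀ = 1/(5.6061 + 6.5799) = 0.08206
Lq = P₀·a^3·ρ / (3!(1-ρ)²) = 0.08206 × 10.5850 × 0.7319 / (6 × 0.07189) = 1.4739
Wq = Lq/λ = 1.4739/20.2 = 0.07297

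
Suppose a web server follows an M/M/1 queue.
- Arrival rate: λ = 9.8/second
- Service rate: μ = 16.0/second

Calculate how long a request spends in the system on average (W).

First, compute utilization: ρ = λ/μ = 9.8/16.0 = 0.6125
For M/M/1: W = 1/(μ-λ)
W = 1/(16.0-9.8) = 1/6.20
W = 0.1613 seconds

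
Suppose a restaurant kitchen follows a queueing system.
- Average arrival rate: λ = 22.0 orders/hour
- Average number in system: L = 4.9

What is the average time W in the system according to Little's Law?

Little's Law: L = λW, so W = L/λ
W = 4.9/22.0 = 0.2227 hours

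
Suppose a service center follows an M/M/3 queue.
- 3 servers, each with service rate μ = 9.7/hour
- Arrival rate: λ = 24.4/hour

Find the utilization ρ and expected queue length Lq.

Traffic intensity: ρ = λ/(cμ) = 24.4/(3×9.7) = 0.8385
Since ρ = 0.8385 < 1, system is stable.
Offered load a = λ/μ = cρ = 24.4/9.7 = 2.5155
P₀ = [ Σₙ₌₀^2 aⁿ/n! + a^3/(3!(1-ρ)) ]⁻¹
Σ = a^0/0! + a^1/1! + a^2/2! = 1.00000 + 2.51546 + 3.16378 = 6.6792
a^3/(3!(1-ρ)) = 15.9167/(6 × 0.161512) = 16.4247
P₀ = 1/(6.6792 + 16.4247) = 0.04328
Lq = P₀·a^3·ρ / (3!(1-ρ)²) = 0.043283 × 15.9167 × 0.83849 / (6 × 0.026086) = 3.6907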